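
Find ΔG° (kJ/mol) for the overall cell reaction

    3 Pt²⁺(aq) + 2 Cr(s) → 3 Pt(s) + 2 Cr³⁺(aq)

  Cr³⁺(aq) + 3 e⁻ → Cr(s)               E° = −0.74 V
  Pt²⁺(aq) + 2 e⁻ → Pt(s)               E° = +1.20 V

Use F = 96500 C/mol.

−1123 kJ/mol

In the reaction as written Pt²⁺(aq) is reduced, so the Pt²⁺/Pt couple is the cathode and Cr³⁺/Cr is the anode.
E°cell = +1.20 − (−0.74) = +1.94 V; balancing electrons gives n = 6.
ΔG° = −nFE°cell = −(6)(96500)(+1.94) J/mol = −1123 kJ/mol.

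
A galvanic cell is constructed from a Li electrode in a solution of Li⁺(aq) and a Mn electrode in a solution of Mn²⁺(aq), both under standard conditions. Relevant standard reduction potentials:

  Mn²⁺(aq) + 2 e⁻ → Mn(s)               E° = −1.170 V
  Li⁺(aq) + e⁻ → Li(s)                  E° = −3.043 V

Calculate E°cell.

The Mn²⁺/Mn couple has the higher E°, so Mn ion is reduced (cathode) and Li is oxidized (anode).
E°cell = E°(cathode) − E°(anode) = −1.170 − (−3.043) = +1.873 V.

+1.873 V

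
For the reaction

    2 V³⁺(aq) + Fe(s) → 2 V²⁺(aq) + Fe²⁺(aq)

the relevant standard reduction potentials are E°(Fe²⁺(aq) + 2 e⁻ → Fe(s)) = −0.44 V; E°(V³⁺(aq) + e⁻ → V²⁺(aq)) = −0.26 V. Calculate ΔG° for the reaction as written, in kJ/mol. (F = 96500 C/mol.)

−34.7 kJ/mol

In the reaction as written V³⁺(aq) is reduced, so the V³⁺/V²⁺ couple is the cathode and Fe²⁺/Fe is the anode.
E°cell = −0.26 − (−0.44) = +0.18 V; balancing electrons gives n = 2.
ΔG° = −nFE°cell = −(2)(96500)(+0.18) J/mol = −34.7 kJ/mol.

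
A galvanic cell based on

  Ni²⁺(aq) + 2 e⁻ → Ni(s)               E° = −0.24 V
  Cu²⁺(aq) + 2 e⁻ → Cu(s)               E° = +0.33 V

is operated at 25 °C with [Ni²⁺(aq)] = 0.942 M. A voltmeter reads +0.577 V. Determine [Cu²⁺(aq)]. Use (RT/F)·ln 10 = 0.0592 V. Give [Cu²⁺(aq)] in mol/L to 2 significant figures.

The Cu²⁺/Cu couple has the larger reduction potential, so it is the cathode: E°cell = +0.33 − (−0.24) = +0.57 V and n = 2.
Rearranging E = E° − (0.0592/n)·log Q gives log Q = 2(+0.57 − (+0.577))/0.0592 = −0.236.
Balancing electrons gives Cu²⁺(aq) + Ni(s) → Cu(s) + Ni²⁺(aq); thus Q = [Ni²⁺(aq)] / [Cu²⁺(aq)].
Isolating [Cu²⁺(aq)] in Q = 10^{−0.236} yields log [Cu²⁺(aq)] = 0.210, i.e. 1.6 M.

1.6 M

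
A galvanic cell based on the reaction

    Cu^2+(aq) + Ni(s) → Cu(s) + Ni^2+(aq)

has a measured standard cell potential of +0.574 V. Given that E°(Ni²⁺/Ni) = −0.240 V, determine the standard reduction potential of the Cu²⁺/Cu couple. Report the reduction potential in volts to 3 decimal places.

+0.334 V

In the reaction as written the Cu²⁺/Cu couple is reduced (cathode) and Ni²⁺/Ni is oxidized (anode), so E°cell = E°(Cu²⁺/Cu) − E°(Ni²⁺/Ni).
E°(Cu²⁺/Cu) = E°cell + E°(anode) = +0.574 + (−0.240) = +0.334 V.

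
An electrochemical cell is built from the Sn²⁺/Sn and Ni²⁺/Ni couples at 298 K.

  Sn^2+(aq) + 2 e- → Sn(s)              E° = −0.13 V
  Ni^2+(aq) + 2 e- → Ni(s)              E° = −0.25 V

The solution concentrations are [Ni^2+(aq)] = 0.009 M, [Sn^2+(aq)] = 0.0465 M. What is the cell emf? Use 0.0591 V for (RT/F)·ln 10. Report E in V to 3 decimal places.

+0.141 V

Sn²⁺/Sn is reduced (cathode, E° = −0.13 V) and Ni²⁺/Ni is oxidized (anode).
The standard potential is −0.13 − (−0.25) = +0.12 V and the balanced reaction transfers n = 2 electrons.
Balancing gives Sn^2+(aq) + Ni(s) → Sn(s) + Ni^2+(aq); hence Q = [Ni^2+(aq)] / [Sn^2+(aq)] = 0.194 (log Q = −0.713).
Applying E = E° − (RT ln10/nF)·log Q gives +0.12 − (0.0591/2)(−0.713) = +0.141 V.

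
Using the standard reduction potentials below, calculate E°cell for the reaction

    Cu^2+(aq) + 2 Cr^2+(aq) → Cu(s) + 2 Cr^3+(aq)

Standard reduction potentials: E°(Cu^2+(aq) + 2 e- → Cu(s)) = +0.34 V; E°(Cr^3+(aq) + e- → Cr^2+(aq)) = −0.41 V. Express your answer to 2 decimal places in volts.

In the reaction as written, Cu^2+(aq) is reduced (cathode) and Cr^3+(aq) is produced by oxidation at the anode.
E°cell = E°(cathode) − E°(anode) = +0.34 − (−0.41) = +0.75 V.
The positive value indicates the reaction is spontaneous as written.

+0.75 V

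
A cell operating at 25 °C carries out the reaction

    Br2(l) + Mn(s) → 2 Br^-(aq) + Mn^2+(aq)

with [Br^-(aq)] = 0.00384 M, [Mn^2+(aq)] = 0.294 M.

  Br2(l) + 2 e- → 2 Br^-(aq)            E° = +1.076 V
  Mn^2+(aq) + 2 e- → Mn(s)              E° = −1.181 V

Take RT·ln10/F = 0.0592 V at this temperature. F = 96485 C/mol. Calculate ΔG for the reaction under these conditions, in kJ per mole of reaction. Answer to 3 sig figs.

The standard cell potential is +1.076 − (−1.181) = +2.257 V, with n = 2 electrons in the balanced equation.
Q = [Br^-(aq)]^2·[Mn^2+(aq)] = 4.34×10^−6, so log Q = −5.363 and E = +2.257 − (0.0592/2)(−5.363) = +2.4157 V.
Then ΔG = −nFE = −2 × 96485 × +2.4157 J/mol = −466 kJ/mol.

−466 kJ/mol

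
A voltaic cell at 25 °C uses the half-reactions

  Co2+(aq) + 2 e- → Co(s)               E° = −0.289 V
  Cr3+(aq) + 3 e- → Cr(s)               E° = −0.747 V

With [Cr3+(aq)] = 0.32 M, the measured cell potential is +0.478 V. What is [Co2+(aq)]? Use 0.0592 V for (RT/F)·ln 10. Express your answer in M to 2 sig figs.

2.2 M

With Co²⁺/Co at the cathode and Cr³⁺/Cr at the anode, E°cell = −0.289 − (−0.747) = +0.458 V (n = 6).
Since E = E° − (0.0592/n)·log Q, log Q = n(E° − E)/0.0592 = −2.027.
The balanced reaction is 3 Co2+(aq) + 2 Cr(s) → 3 Co(s) + 2 Cr3+(aq), so Q = [Cr3+(aq)]^2 / [Co2+(aq)]^3.
Isolating [Co2+(aq)] in Q = 10^{−2.027} yields log [Co2+(aq)] = 0.346, i.e. 2.2 M.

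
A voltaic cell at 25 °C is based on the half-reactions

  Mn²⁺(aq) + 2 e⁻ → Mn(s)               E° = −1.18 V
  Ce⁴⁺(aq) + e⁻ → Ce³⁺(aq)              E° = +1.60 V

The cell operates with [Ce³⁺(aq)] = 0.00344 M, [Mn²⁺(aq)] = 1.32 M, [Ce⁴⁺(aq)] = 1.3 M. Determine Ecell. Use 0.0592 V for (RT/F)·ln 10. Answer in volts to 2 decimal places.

Ce⁴⁺/Ce³⁺ is reduced (cathode, E° = +1.60 V) and Mn²⁺/Mn is oxidized (anode).
E°cell = +1.60 − (−1.18) = +2.78 V, with n = 2 electrons transferred.
The balanced reaction is 2 Ce⁴⁺(aq) + Mn(s) → 2 Ce³⁺(aq) + Mn²⁺(aq), so Q = ([Ce³⁺(aq)]^2·[Mn²⁺(aq)]) / [Ce⁴⁺(aq)]^2 = 9.24×10^−6 and log Q = −5.034.
By the Nernst equation, E = +2.78 − (0.0592/2)·(−5.034) = +2.93 V.

+2.93 V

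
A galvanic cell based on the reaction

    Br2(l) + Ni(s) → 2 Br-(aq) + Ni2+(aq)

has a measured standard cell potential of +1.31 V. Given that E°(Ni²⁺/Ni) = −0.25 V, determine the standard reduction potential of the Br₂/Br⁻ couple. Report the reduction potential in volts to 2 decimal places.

+1.06 V

In the reaction as written the Br₂/Br⁻ couple is reduced (cathode) and Ni²⁺/Ni is oxidized (anode), so E°cell = E°(Br₂/Br⁻) − E°(Ni²⁺/Ni).
E°(Br₂/Br⁻) = E°cell + E°(anode) = +1.31 + (−0.25) = +1.06 V.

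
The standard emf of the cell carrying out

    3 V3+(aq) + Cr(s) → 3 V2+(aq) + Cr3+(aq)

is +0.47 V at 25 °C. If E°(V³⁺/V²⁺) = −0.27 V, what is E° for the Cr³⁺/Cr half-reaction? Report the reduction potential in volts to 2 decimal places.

−0.74 V

In the reaction as written the V³⁺/V²⁺ couple is reduced (cathode) and Cr³⁺/Cr is oxidized (anode), so E°cell = E°(V³⁺/V²⁺) − E°(Cr³⁺/Cr).
E°(Cr³⁺/Cr) = E°(cathode) − E°cell = −0.27 − (+0.47) = −0.74 V.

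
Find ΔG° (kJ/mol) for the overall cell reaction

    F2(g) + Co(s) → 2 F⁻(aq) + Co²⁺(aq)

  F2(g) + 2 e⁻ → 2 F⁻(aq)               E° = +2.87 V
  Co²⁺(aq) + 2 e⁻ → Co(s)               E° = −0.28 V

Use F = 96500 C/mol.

In the reaction as written F2(g) is reduced, so the F₂/F⁻ couple is the cathode and Co²⁺/Co is the anode.
E°cell = +2.87 − (−0.28) = +3.15 V; balancing electrons gives n = 2.
ΔG° = −nFE°cell = −(2)(96500)(+3.15) J/mol = −608 kJ/mol.

−608 kJ/mol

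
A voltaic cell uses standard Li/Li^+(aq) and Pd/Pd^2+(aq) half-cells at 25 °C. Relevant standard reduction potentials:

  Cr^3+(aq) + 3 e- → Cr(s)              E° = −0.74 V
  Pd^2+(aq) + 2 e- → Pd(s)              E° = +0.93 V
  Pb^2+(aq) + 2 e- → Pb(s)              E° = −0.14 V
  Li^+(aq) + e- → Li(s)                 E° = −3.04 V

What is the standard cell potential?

+3.97 V

Of the two couples in this cell, the one with the more positive reduction potential is reduced at the cathode: here that is Pd²⁺/Pd (+0.93 V); Li⁺/Li (−3.04 V) is the anode.
E°cell = E°(cathode) − E°(anode) = +0.93 − (−3.04) = +3.97 V.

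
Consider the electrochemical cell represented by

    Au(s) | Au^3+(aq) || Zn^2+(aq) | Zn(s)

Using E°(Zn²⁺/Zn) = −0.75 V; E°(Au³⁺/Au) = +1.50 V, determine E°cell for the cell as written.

By convention the left-hand electrode in cell notation is the anode (oxidation) and the right-hand electrode is the cathode (reduction).
E°cell = E°(right) − E°(left) = −0.75 − (+1.50) = −2.25 V.
The negative sign shows that, as written, the cell would require an external voltage to drive the reaction.

−2.25 V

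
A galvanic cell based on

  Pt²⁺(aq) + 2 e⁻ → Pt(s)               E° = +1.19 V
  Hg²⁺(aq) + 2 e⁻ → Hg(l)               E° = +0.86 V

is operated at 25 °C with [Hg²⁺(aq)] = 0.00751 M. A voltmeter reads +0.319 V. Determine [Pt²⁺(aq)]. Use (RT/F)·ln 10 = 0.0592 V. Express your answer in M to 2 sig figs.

With Pt²⁺/Pt at the cathode and Hg²⁺/Hg at the anode, E°cell = +1.19 − (+0.86) = +0.33 V (n = 2).
Since E = E° − (0.0592/n)·log Q, log Q = n(E° − E)/0.0592 = 0.372.
The balanced reaction is Pt²⁺(aq) + Hg(l) → Pt(s) + Hg²⁺(aq), so Q = [Hg²⁺(aq)] / [Pt²⁺(aq)].
Substituting the known concentrations and solving, log [Pt²⁺(aq)] = −2.496 and [Pt²⁺(aq)] = 0.0032 M.

0.0032 M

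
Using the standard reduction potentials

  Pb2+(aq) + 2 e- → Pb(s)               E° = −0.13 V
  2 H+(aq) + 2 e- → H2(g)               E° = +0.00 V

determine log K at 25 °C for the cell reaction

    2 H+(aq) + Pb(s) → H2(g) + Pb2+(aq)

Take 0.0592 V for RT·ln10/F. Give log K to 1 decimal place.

The 2H⁺/H₂ couple is reduced (cathode); E°cell = +0.00 − (−0.13) = +0.13 V with n = 2.
At equilibrium E = 0, so log K = nE°cell / 0.0592 = (2)(+0.13) / 0.0592 = 4.4.

log K = 4.4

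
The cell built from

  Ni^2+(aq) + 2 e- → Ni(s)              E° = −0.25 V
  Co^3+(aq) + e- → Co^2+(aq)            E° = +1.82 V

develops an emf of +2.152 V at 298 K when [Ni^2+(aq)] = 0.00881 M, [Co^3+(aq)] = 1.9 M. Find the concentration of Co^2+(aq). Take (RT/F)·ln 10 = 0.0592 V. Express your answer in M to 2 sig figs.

0.83 M

The Co³⁺/Co²⁺ couple has the larger reduction potential, so it is the cathode: E°cell = +1.82 − (−0.25) = +2.07 V and n = 2.
Since E = E° − (0.0592/n)·log Q, log Q = n(E° − E)/0.0592 = −2.770.
Balancing electrons gives 2 Co^3+(aq) + Ni(s) → 2 Co^2+(aq) + Ni^2+(aq); thus Q = ([Co^2+(aq)]^2·[Ni^2+(aq)]) / [Co^3+(aq)]^2.
Isolating [Co^2+(aq)] in Q = 10^{−2.770} yields log [Co^2+(aq)] = −0.079, i.e. 0.83 M.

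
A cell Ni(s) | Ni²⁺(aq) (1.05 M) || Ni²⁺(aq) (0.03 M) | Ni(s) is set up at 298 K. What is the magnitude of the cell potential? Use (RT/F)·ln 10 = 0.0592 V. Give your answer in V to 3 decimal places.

0.046 V

For a concentration cell E°cell = 0, since both electrodes use the same couple.
The compartment with the higher Ni²⁺(aq) concentration (1.05 M) acts as the cathode; ions are reduced there and produced at the dilute (0.03 M) anode.
With n = 2, Ecell = −(0.0592/2)·log([dilute]/[conc]) = −(0.0592/2)·log(0.03/1.05) = +0.046 V.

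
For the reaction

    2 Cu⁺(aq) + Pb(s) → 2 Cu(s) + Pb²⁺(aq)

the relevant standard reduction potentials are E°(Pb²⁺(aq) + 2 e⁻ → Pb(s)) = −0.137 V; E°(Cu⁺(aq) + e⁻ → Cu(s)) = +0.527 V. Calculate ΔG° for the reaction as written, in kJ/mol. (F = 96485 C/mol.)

In the reaction as written Cu⁺(aq) is reduced, so the Cu⁺/Cu couple is the cathode and Pb²⁺/Pb is the anode.
E°cell = +0.527 − (−0.137) = +0.664 V; balancing electrons gives n = 2.
ΔG° = −nFE°cell = −(2)(96485)(+0.664) J/mol = −128 kJ/mol.

−128 kJ/mol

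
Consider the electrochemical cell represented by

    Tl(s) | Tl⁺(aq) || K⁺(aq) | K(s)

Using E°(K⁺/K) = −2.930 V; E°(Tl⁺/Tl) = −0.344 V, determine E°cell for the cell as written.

By convention the left-hand electrode in cell notation is the anode (oxidation) and the right-hand electrode is the cathode (reduction).
E°cell = E°(right) − E°(left) = −2.930 − (−0.344) = −2.586 V.
The negative sign shows that, as written, the cell would require an external voltage to drive the reaction.

−2.586 V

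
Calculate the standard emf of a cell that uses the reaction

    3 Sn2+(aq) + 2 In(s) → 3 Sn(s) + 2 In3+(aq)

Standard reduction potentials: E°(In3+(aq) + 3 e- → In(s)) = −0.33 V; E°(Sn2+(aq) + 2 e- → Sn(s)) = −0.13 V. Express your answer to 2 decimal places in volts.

In the reaction as written, Sn2+(aq) is reduced (cathode) and In3+(aq) is produced by oxidation at the anode.
E°cell = E°(cathode) − E°(anode) = −0.13 − (−0.33) = +0.20 V.
The positive value indicates the reaction is spontaneous as written.

+0.20 V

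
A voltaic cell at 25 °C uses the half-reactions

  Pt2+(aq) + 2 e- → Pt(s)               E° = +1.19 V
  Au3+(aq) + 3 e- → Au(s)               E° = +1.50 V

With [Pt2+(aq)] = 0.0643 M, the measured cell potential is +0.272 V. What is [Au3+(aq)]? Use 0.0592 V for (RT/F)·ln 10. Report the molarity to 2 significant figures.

The Au³⁺/Au couple has the larger reduction potential, so it is the cathode: E°cell = +1.50 − (+1.19) = +0.31 V and n = 6.
From the Nernst equation, log Q = n(E° − E)/0.0592 = 6·(+0.31 − (+0.272))/0.0592 = 3.851.
For 2 Au3+(aq) + 3 Pt(s) → 2 Au(s) + 3 Pt2+(aq), the reaction quotient is Q = [Pt2+(aq)]^3 / [Au3+(aq)]^2.
Isolating [Au3+(aq)] in Q = 10^{3.851} yields log [Au3+(aq)] = −3.713, i.e. 0.00019 M.

0.00019 M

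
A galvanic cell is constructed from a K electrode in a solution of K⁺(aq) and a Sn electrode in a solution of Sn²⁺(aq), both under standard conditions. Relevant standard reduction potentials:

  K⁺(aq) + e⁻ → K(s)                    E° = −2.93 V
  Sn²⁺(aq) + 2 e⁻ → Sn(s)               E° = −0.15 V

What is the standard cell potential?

Of the two couples in this cell, the one with the more positive reduction potential is reduced at the cathode: here that is Sn²⁺/Sn (−0.15 V); K⁺/K (−2.93 V) is the anode.
E°cell = E°(cathode) − E°(anode) = −0.15 − (−2.93) = +2.78 V.

+2.78 V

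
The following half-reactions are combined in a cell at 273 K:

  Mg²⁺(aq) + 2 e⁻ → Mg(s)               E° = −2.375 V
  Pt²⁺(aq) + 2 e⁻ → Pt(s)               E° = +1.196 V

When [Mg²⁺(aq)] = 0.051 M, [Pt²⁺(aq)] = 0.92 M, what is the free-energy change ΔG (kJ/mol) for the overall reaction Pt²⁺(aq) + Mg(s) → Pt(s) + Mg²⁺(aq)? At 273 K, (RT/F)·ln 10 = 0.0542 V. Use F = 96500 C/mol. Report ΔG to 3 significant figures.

−696 kJ/mol

E°cell = +1.196 − (−2.375) = +3.571 V; the balanced reaction transfers n = 2 electrons.
The reaction quotient is [Mg²⁺(aq)] / [Pt²⁺(aq)] = 0.0554; by Nernst, E = +3.571 − (0.0542/2)(−1.256) = +3.6050 V.
Finally ΔG = −nFE = −(2)(96500 C/mol)(+3.6050 V) = −696 kJ/mol.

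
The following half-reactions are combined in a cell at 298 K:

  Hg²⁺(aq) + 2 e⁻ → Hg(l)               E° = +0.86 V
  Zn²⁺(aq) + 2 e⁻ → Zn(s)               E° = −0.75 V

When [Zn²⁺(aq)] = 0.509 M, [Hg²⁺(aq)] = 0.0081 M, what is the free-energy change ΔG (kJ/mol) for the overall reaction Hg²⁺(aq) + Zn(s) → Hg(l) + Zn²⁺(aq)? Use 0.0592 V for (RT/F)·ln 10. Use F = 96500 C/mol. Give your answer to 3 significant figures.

−300 kJ/mol

With Hg²⁺/Hg reduced at the cathode, E°cell = +0.86 − (−0.75) = +1.61 V and n = 2.
Here Q = [Zn²⁺(aq)] / [Hg²⁺(aq)] = 62.8 (log Q = 1.798), giving E = +1.61 − (0.0592/2)·(1.798) = +1.5568 V.
Finally ΔG = −nFE = −(2)(96500 C/mol)(+1.5568 V) = −300 kJ/mol.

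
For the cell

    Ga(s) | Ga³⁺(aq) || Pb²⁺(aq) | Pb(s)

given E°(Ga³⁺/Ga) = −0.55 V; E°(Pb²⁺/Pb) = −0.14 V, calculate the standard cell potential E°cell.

+0.41 V

By convention the left-hand electrode in cell notation is the anode (oxidation) and the right-hand electrode is the cathode (reduction).
E°cell = E°(right) − E°(left) = −0.14 − (−0.55) = +0.41 V.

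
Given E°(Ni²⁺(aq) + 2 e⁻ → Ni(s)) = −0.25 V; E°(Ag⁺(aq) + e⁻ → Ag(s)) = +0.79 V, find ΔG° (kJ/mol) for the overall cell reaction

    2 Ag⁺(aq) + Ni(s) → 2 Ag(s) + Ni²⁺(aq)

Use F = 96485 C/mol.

In the reaction as written Ag⁺(aq) is reduced, so the Ag⁺/Ag couple is the cathode and Ni²⁺/Ni is the anode.
E°cell = +0.79 − (−0.25) = +1.04 V; balancing electrons gives n = 2.
ΔG° = −nFE°cell = −(2)(96485)(+1.04) J/mol = −201 kJ/mol.

−201 kJ/mol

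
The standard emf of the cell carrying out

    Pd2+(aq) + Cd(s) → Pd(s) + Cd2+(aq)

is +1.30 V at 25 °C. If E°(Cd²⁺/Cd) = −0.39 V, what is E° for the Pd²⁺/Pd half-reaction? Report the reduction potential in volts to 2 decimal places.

+0.91 V

In the reaction as written the Pd²⁺/Pd couple is reduced (cathode) and Cd²⁺/Cd is oxidized (anode), so E°cell = E°(Pd²⁺/Pd) − E°(Cd²⁺/Cd).
E°(Pd²⁺/Pd) = E°cell + E°(anode) = +1.30 + (−0.39) = +0.91 V.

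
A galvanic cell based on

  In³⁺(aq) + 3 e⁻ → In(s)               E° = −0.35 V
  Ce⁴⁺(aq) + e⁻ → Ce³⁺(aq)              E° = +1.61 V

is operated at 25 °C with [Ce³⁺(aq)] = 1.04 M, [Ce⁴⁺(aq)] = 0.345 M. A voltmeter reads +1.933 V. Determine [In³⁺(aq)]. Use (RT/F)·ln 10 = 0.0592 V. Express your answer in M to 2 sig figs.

Ce⁴⁺/Ce³⁺ is the cathode (higher E°); E°cell = +1.61 − (−0.35) = +1.96 V with n = 3.
Since E = E° − (0.0592/n)·log Q, log Q = n(E° − E)/0.0592 = 1.368.
Balancing electrons gives 3 Ce⁴⁺(aq) + In(s) → 3 Ce³⁺(aq) + In³⁺(aq); thus Q = ([Ce³⁺(aq)]^3·[In³⁺(aq)]) / [Ce⁴⁺(aq)]^3.
Solving for the unknown gives log [In³⁺(aq)] = −0.070, so [In³⁺(aq)] ≈ 0.85 M.

0.85 M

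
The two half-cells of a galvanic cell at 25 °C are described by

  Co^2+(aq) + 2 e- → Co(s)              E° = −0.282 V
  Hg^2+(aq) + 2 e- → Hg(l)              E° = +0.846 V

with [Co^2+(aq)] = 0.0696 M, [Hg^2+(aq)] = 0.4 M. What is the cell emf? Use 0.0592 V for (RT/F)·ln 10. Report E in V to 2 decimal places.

Since E°(Hg²⁺/Hg) > E°(Co²⁺/Co), Hg²⁺/Hg serves as the cathode.
The standard potential is +0.846 − (−0.282) = +1.128 V and the balanced reaction transfers n = 2 electrons.
Balancing gives Hg^2+(aq) + Co(s) → Hg(l) + Co^2+(aq); hence Q = [Co^2+(aq)] / [Hg^2+(aq)] = 0.174 (log Q = −0.759).
Applying E = E° − (RT ln10/nF)·log Q gives +1.128 − (0.0592/2)(−0.759) = +1.15 V.

+1.15 V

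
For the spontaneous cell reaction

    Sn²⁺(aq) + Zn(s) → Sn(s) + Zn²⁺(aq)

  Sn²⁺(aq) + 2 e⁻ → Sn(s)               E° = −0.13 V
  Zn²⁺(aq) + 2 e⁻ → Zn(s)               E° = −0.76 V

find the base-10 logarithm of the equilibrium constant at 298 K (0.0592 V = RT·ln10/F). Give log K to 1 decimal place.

The Sn²⁺/Sn couple is reduced (cathode); E°cell = −0.13 − (−0.76) = +0.63 V with n = 2.
At equilibrium E = 0, so log K = nE°cell / 0.0592 = (2)(+0.63) / 0.0592 = 21.3.

log K = 21.3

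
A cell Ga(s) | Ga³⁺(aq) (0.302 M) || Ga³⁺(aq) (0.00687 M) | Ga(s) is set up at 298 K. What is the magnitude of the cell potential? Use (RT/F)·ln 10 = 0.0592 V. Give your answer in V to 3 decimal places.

For a concentration cell E°cell = 0, since both electrodes use the same couple.
The compartment with the higher Ga³⁺(aq) concentration (0.302 M) acts as the cathode; ions are reduced there and produced at the dilute (0.00687 M) anode.
With n = 3, Ecell = −(0.0592/3)·log([dilute]/[conc]) = −(0.0592/3)·log(0.00687/0.302) = +0.032 V.

0.032 V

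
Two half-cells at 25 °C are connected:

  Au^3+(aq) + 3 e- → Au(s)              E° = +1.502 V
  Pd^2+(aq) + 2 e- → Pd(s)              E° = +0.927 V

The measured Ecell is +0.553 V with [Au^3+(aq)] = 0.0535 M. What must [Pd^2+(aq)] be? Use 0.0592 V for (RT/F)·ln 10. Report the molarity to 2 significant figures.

0.79 M

With Au³⁺/Au at the cathode and Pd²⁺/Pd at the anode, E°cell = +1.502 − (+0.927) = +0.575 V (n = 6).
From the Nernst equation, log Q = n(E° − E)/0.0592 = 6·(+0.575 − (+0.553))/0.0592 = 2.230.
For 2 Au^3+(aq) + 3 Pd(s) → 2 Au(s) + 3 Pd^2+(aq), the reaction quotient is Q = [Pd^2+(aq)]^3 / [Au^3+(aq)]^2.
Substituting the known concentrations and solving, log [Pd^2+(aq)] = −0.104 and [Pd^2+(aq)] = 0.79 M.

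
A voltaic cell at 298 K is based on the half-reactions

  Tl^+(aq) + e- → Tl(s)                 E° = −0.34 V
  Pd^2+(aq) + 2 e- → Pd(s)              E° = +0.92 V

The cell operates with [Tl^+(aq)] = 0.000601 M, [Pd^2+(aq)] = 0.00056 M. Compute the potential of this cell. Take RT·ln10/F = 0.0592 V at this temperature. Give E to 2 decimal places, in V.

+1.35 V

Pd²⁺/Pd is reduced (cathode, E° = +0.92 V) and Tl⁺/Tl is oxidized (anode).
E°cell = E°cat − E°an = +0.92 − (−0.34) = +1.26 V; n = 2.
The balanced reaction is Pd^2+(aq) + 2 Tl(s) → Pd(s) + 2 Tl^+(aq), so Q = [Tl^+(aq)]^2 / [Pd^2+(aq)] = 0.000645 and log Q = −3.190.
By the Nernst equation, E = +1.26 − (0.0592/2)·(−3.190) = +1.35 V.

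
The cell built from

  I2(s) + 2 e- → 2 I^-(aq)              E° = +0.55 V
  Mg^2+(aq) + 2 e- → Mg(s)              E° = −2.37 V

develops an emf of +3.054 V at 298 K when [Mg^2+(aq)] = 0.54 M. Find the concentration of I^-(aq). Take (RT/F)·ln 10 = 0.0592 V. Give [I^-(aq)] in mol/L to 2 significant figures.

0.0074 M

With I₂/I⁻ at the cathode and Mg²⁺/Mg at the anode, E°cell = +0.55 − (−2.37) = +2.92 V (n = 2).
Since E = E° − (0.0592/n)·log Q, log Q = n(E° − E)/0.0592 = −4.527.
For I2(s) + Mg(s) → 2 I^-(aq) + Mg^2+(aq), the reaction quotient is Q = [I^-(aq)]^2·[Mg^2+(aq)].
Solving for the unknown gives log [I^-(aq)] = −2.130, so [I^-(aq)] ≈ 0.0074 M.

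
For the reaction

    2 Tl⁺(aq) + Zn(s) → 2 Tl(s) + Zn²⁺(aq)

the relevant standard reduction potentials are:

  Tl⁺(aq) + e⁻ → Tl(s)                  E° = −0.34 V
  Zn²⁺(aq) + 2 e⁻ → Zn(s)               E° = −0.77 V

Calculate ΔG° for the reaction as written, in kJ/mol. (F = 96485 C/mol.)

In the reaction as written Tl⁺(aq) is reduced, so the Tl⁺/Tl couple is the cathode and Zn²⁺/Zn is the anode.
E°cell = −0.34 − (−0.77) = +0.43 V; balancing electrons gives n = 2.
ΔG° = −nFE°cell = −(2)(96485)(+0.43) J/mol = −83.0 kJ/mol.

−83.0 kJ/mol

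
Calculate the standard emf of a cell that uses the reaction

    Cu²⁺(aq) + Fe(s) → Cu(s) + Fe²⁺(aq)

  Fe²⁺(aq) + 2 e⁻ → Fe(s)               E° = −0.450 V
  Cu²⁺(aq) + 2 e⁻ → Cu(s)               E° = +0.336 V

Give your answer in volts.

In the reaction as written, Cu²⁺(aq) is reduced (cathode) and Fe²⁺(aq) is produced by oxidation at the anode.
E°cell = E°(cathode) − E°(anode) = +0.336 − (−0.450) = +0.786 V.

+0.786 V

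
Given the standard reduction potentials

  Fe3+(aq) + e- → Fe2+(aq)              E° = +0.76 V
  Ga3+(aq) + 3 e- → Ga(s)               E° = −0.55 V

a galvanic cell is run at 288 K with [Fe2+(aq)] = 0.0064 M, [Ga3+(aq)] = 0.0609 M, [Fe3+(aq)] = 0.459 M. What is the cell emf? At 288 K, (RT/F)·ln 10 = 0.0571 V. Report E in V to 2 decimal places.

Since E°(Fe³⁺/Fe²⁺) > E°(Ga³⁺/Ga), Fe³⁺/Fe²⁺ serves as the cathode.
E°cell = +0.76 − (−0.55) = +1.31 V, with n = 3 electrons transferred.
For the overall reaction 3 Fe3+(aq) + Ga(s) → 3 Fe2+(aq) + Ga3+(aq), Q = ([Fe2+(aq)]^3·[Ga3+(aq)]) / [Fe3+(aq)]^3 = 1.65×10^−7, giving log Q = −6.782.
Applying E = E° − (RT ln10/nF)·log Q gives +1.31 − (0.0571/3)(−6.782) = +1.44 V.

+1.44 V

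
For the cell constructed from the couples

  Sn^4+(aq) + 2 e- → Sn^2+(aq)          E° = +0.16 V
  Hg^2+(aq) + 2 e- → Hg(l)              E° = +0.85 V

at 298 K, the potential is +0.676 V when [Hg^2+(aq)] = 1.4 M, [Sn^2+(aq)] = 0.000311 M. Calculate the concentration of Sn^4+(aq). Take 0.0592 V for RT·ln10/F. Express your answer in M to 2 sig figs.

Hg²⁺/Hg is the cathode (higher E°); E°cell = +0.85 − (+0.16) = +0.69 V with n = 2.
From the Nernst equation, log Q = n(E° − E)/0.0592 = 2·(+0.69 − (+0.676))/0.0592 = 0.473.
The balanced reaction is Hg^2+(aq) + Sn^2+(aq) → Hg(l) + Sn^4+(aq), so Q = [Sn^4+(aq)] / ([Hg^2+(aq)]·[Sn^2+(aq)]).
Isolating [Sn^4+(aq)] in Q = 10^{0.473} yields log [Sn^4+(aq)] = −2.888, i.e. 0.0013 M.

0.0013 M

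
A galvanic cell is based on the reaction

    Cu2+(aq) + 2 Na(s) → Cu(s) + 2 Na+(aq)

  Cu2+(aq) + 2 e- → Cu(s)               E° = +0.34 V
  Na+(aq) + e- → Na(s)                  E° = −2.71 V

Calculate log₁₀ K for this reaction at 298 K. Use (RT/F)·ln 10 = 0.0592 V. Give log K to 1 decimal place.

The Cu²⁺/Cu couple is reduced (cathode); E°cell = +0.34 − (−2.71) = +3.05 V with n = 2.
At equilibrium E = 0, so log K = nE°cell / 0.0592 = (2)(+3.05) / 0.0592 = 103.0.

log K = 103.0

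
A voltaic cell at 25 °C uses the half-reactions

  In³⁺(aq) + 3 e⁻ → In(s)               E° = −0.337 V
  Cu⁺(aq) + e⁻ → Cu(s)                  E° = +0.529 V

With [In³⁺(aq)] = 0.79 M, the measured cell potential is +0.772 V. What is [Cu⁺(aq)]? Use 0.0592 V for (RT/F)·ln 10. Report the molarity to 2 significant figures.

0.024 M

Cu⁺/Cu is the cathode (higher E°); E°cell = +0.529 − (−0.337) = +0.866 V with n = 3.
Rearranging E = E° − (0.0592/n)·log Q gives log Q = 3(+0.866 − (+0.772))/0.0592 = 4.764.
Balancing electrons gives 3 Cu⁺(aq) + In(s) → 3 Cu(s) + In³⁺(aq); thus Q = [In³⁺(aq)] / [Cu⁺(aq)]^3.
Isolating [Cu⁺(aq)] in Q = 10^{4.764} yields log [Cu⁺(aq)] = −1.622, i.e. 0.024 M.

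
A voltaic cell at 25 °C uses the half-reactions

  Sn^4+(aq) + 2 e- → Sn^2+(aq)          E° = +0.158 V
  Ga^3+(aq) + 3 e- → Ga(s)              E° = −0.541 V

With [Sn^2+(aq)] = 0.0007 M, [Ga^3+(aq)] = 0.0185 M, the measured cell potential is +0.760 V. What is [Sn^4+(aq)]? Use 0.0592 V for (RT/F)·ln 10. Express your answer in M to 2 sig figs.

The Sn⁴⁺/Sn²⁺ couple has the larger reduction potential, so it is the cathode: E°cell = +0.158 − (−0.541) = +0.699 V and n = 6.
From the Nernst equation, log Q = n(E° − E)/0.0592 = 6·(+0.699 − (+0.760))/0.0592 = −6.182.
Balancing electrons gives 3 Sn^4+(aq) + 2 Ga(s) → 3 Sn^2+(aq) + 2 Ga^3+(aq); thus Q = ([Sn^2+(aq)]^3·[Ga^3+(aq)]^2) / [Sn^4+(aq)]^3.
Substituting the known concentrations and solving, log [Sn^4+(aq)] = −2.249 and [Sn^4+(aq)] = 0.0056 M.

0.0056 M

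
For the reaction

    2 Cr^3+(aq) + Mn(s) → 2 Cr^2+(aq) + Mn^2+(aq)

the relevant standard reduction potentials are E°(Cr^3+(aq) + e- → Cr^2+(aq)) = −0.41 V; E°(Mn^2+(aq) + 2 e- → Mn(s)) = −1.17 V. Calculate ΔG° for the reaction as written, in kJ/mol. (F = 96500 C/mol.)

In the reaction as written Cr^3+(aq) is reduced, so the Cr³⁺/Cr²⁺ couple is the cathode and Mn²⁺/Mn is the anode.
E°cell = −0.41 − (−1.17) = +0.76 V; balancing electrons gives n = 2.
ΔG° = −nFE°cell = −(2)(96500)(+0.76) J/mol = −147 kJ/mol.

−147 kJ/mol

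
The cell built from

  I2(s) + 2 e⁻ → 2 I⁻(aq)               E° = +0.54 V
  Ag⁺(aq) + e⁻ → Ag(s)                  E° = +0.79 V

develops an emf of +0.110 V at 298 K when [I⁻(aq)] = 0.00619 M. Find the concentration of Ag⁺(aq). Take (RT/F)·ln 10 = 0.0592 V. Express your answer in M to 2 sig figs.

0.70 M

The Ag⁺/Ag couple has the larger reduction potential, so it is the cathode: E°cell = +0.79 − (+0.54) = +0.25 V and n = 2.
From the Nernst equation, log Q = n(E° − E)/0.0592 = 2·(+0.25 − (+0.110))/0.0592 = 4.730.
Balancing electrons gives 2 Ag⁺(aq) + 2 I⁻(aq) → 2 Ag(s) + I2(s); thus Q = 1 / ([Ag⁺(aq)]^2·[I⁻(aq)]^2).
Isolating [Ag⁺(aq)] in Q = 10^{4.730} yields log [Ag⁺(aq)] = −0.157, i.e. 0.70 M.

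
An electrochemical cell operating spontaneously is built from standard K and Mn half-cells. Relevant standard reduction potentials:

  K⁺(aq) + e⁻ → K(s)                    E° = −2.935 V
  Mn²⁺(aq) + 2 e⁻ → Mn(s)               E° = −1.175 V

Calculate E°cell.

The Mn²⁺/Mn couple has the higher E°, so Mn ion is reduced (cathode) and K is oxidized (anode).
E°cell = E°(cathode) − E°(anode) = −1.175 − (−2.935) = +1.760 V.

+1.760 V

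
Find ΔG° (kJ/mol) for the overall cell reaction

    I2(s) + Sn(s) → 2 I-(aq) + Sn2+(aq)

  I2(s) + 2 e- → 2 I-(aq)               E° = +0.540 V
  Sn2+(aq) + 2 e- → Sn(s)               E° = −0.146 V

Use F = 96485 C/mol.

In the reaction as written I2(s) is reduced, so the I₂/I⁻ couple is the cathode and Sn²⁺/Sn is the anode.
E°cell = +0.540 − (−0.146) = +0.686 V; balancing electrons gives n = 2.
ΔG° = −nFE°cell = −(2)(96485)(+0.686) J/mol = −132 kJ/mol.

−132 kJ/mol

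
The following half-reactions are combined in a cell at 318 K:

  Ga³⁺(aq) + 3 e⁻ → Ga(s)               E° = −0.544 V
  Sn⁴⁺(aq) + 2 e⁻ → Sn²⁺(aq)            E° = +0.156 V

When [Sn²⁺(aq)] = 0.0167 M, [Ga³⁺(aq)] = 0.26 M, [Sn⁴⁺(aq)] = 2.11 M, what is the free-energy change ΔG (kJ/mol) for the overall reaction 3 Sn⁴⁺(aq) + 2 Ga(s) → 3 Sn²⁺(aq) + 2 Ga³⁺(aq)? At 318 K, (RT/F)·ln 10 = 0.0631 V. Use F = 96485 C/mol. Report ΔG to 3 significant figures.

The standard cell potential is +0.156 − (−0.544) = +0.700 V, with n = 6 electrons in the balanced equation.
Here Q = ([Sn²⁺(aq)]^3·[Ga³⁺(aq)]^2) / [Sn⁴⁺(aq)]^3 = 3.35×10^−8 (log Q = −7.475), giving E = +0.700 − (0.0631/6)·(−7.475) = +0.7786 V.
Then ΔG = −nFE = −6 × 96485 × +0.7786 J/mol = −451 kJ/mol.

−451 kJ/mol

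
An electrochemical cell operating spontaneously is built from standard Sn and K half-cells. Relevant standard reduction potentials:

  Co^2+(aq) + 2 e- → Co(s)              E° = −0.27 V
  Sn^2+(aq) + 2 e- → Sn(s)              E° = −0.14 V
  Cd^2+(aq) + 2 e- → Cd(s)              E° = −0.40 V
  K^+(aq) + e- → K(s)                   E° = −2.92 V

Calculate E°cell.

Of the two couples in this cell, the one with the more positive reduction potential is reduced at the cathode: here that is Sn²⁺/Sn (−0.14 V); K⁺/K (−2.92 V) is the anode.
E°cell = E°(cathode) − E°(anode) = −0.14 − (−2.92) = +2.78 V.

+2.78 V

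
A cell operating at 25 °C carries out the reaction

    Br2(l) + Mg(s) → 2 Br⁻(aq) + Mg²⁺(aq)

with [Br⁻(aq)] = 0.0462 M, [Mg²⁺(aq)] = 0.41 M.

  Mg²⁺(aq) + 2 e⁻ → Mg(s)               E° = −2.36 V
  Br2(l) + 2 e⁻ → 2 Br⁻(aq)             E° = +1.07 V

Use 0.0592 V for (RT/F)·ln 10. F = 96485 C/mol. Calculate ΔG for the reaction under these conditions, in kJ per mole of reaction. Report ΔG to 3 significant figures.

−679 kJ/mol

The standard cell potential is +1.07 − (−2.36) = +3.43 V, with n = 2 electrons in the balanced equation.
The reaction quotient is [Br⁻(aq)]^2·[Mg²⁺(aq)] = 0.000875; by Nernst, E = +3.43 − (0.0592/2)(−3.058) = +3.5205 V.
ΔG = −nFE = −(2)(96485)(+3.5205) J/mol = −679 kJ/mol.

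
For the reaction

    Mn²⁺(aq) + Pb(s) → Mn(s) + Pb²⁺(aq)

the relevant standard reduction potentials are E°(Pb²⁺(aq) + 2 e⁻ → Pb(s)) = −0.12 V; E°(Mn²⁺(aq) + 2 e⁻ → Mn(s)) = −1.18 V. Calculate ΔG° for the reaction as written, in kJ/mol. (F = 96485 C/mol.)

In the reaction as written Mn²⁺(aq) is reduced, so the Mn²⁺/Mn couple is the cathode and Pb²⁺/Pb is the anode.
E°cell = −1.18 − (−0.12) = −1.06 V; balancing electrons gives n = 2.
ΔG° = −nFE°cell = −(2)(96485)(−1.06) J/mol = +205 kJ/mol.

+205 kJ/mol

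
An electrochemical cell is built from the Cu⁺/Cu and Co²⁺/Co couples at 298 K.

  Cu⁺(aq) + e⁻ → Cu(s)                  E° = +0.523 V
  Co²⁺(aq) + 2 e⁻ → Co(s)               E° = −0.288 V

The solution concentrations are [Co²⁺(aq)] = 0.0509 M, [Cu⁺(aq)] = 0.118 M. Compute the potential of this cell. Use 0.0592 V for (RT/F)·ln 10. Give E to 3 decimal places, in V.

Cu⁺/Cu is reduced (cathode, E° = +0.523 V) and Co²⁺/Co is oxidized (anode).
E°cell = E°cat − E°an = +0.523 − (−0.288) = +0.811 V; n = 2.
For the overall reaction 2 Cu⁺(aq) + Co(s) → 2 Cu(s) + Co²⁺(aq), Q = [Co²⁺(aq)] / [Cu⁺(aq)]^2 = 3.66, giving log Q = 0.563.
Applying E = E° − (RT ln10/nF)·log Q gives +0.811 − (0.0592/2)(0.563) = +0.794 V.

+0.794 V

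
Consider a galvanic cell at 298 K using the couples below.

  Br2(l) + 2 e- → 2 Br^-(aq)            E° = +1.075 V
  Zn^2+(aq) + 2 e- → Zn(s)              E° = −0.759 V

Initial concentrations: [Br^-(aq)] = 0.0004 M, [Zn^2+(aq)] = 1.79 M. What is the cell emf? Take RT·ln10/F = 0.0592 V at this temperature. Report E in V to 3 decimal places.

+2.028 V

Br₂/Br⁻ is reduced (cathode, E° = +1.075 V) and Zn²⁺/Zn is oxidized (anode).
E°cell = +1.075 − (−0.759) = +1.834 V, with n = 2 electrons transferred.
For the overall reaction Br2(l) + Zn(s) → 2 Br^-(aq) + Zn^2+(aq), Q = [Br^-(aq)]^2·[Zn^2+(aq)] = 2.86×10^−7, giving log Q = −6.543.
By the Nernst equation, E = +1.834 − (0.0592/2)·(−6.543) = +2.028 V.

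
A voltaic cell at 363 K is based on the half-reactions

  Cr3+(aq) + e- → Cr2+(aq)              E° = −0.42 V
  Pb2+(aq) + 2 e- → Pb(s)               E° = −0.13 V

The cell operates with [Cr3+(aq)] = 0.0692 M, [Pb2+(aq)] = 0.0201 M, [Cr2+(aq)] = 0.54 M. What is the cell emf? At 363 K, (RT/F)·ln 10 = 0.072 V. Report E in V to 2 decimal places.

+0.29 V

The Pb²⁺/Pb couple has the more positive E°, so it is the cathode; Cr³⁺/Cr²⁺ is the anode.
E°cell = −0.13 − (−0.42) = +0.29 V, with n = 2 electrons transferred.
Balancing gives Pb2+(aq) + 2 Cr2+(aq) → Pb(s) + 2 Cr3+(aq); hence Q = [Cr3+(aq)]^2 / ([Pb2+(aq)]·[Cr2+(aq)]^2) = 0.817 (log Q = −0.088).
E = E° − (0.072/n)·log Q = +0.29 − (0.072/2)(−0.088) = +0.29 V.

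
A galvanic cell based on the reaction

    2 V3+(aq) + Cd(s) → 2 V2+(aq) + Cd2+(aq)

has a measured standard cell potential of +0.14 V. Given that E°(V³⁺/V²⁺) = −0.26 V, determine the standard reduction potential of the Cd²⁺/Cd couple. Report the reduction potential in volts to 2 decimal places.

In the reaction as written the V³⁺/V²⁺ couple is reduced (cathode) and Cd²⁺/Cd is oxidized (anode), so E°cell = E°(V³⁺/V²⁺) − E°(Cd²⁺/Cd).
E°(Cd²⁺/Cd) = E°(cathode) − E°cell = −0.26 − (+0.14) = −0.40 V.

−0.40 V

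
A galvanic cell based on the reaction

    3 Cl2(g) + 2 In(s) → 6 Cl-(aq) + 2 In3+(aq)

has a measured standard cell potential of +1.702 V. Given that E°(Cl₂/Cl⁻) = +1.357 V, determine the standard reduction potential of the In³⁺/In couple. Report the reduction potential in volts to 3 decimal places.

−0.345 V

In the reaction as written the Cl₂/Cl⁻ couple is reduced (cathode) and In³⁺/In is oxidized (anode), so E°cell = E°(Cl₂/Cl⁻) − E°(In³⁺/In).
E°(In³⁺/In) = E°(cathode) − E°cell = +1.357 − (+1.702) = −0.345 V.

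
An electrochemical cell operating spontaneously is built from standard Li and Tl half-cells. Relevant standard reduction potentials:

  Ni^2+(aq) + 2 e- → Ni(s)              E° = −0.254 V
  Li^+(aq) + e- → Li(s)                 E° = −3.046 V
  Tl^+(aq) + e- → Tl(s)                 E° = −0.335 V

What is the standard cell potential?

Of the two couples in this cell, the one with the more positive reduction potential is reduced at the cathode: here that is Tl⁺/Tl (−0.335 V); Li⁺/Li (−3.046 V) is the anode.
E°cell = E°(cathode) − E°(anode) = −0.335 − (−3.046) = +2.711 V.

+2.711 V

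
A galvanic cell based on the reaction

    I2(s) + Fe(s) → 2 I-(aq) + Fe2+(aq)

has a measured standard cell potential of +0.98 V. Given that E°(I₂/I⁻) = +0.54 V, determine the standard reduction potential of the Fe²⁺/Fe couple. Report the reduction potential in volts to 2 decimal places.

In the reaction as written the I₂/I⁻ couple is reduced (cathode) and Fe²⁺/Fe is oxidized (anode), so E°cell = E°(I₂/I⁻) − E°(Fe²⁺/Fe).
E°(Fe²⁺/Fe) = E°(cathode) − E°cell = +0.54 − (+0.98) = −0.44 V.

−0.44 V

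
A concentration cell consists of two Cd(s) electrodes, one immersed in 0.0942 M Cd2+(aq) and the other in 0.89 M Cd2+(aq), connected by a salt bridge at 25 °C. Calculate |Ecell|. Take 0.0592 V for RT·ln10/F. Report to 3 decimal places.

0.029 V

For a concentration cell E°cell = 0, since both electrodes use the same couple.
The compartment with the higher Cd2+(aq) concentration (0.89 M) acts as the cathode; ions are reduced there and produced at the dilute (0.0942 M) anode.
With n = 2, Ecell = −(0.0592/2)·log([dilute]/[conc]) = −(0.0592/2)·log(0.0942/0.89) = +0.029 V.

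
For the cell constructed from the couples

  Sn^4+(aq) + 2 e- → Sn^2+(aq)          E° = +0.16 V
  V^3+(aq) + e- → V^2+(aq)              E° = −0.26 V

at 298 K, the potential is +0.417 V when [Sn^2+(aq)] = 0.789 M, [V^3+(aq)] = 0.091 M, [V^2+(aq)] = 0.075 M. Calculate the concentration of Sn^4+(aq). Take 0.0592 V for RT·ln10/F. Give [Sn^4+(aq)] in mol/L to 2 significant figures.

0.92 M

With Sn⁴⁺/Sn²⁺ at the cathode and V³⁺/V²⁺ at the anode, E°cell = +0.16 − (−0.26) = +0.42 V (n = 2).
Since E = E° − (0.0592/n)·log Q, log Q = n(E° − E)/0.0592 = 0.101.
For Sn^4+(aq) + 2 V^2+(aq) → Sn^2+(aq) + 2 V^3+(aq), the reaction quotient is Q = ([Sn^2+(aq)]·[V^3+(aq)]^2) / ([Sn^4+(aq)]·[V^2+(aq)]^2).
Isolating [Sn^4+(aq)] in Q = 10^{0.101} yields log [Sn^4+(aq)] = −0.036, i.e. 0.92 M.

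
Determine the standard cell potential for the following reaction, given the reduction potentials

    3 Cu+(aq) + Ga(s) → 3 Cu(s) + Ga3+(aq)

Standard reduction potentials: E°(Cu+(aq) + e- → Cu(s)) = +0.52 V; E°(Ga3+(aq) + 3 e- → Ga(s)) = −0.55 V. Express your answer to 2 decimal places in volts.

In the reaction as written, Cu+(aq) is reduced (cathode) and Ga3+(aq) is produced by oxidation at the anode.
E°cell = E°(cathode) − E°(anode) = +0.52 − (−0.55) = +1.07 V.

+1.07 V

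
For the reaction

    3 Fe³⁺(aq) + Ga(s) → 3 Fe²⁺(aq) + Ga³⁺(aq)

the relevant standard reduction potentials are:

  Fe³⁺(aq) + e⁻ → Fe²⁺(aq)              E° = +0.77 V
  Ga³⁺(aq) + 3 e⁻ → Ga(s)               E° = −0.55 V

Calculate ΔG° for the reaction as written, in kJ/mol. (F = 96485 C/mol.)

In the reaction as written Fe³⁺(aq) is reduced, so the Fe³⁺/Fe²⁺ couple is the cathode and Ga³⁺/Ga is the anode.
E°cell = +0.77 − (−0.55) = +1.32 V; balancing electrons gives n = 3.
ΔG° = −nFE°cell = −(3)(96485)(+1.32) J/mol = −382 kJ/mol.

−382 kJ/mol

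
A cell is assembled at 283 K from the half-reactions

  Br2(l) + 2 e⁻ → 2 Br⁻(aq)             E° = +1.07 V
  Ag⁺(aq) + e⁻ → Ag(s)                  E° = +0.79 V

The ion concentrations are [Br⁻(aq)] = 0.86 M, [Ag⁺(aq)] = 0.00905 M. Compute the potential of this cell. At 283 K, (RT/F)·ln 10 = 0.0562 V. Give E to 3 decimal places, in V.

Br₂/Br⁻ is reduced (cathode, E° = +1.07 V) and Ag⁺/Ag is oxidized (anode).
The standard potential is +1.07 − (+0.79) = +0.28 V and the balanced reaction transfers n = 2 electrons.
The balanced reaction is Br2(l) + 2 Ag(s) → 2 Br⁻(aq) + 2 Ag⁺(aq), so Q = [Br⁻(aq)]^2·[Ag⁺(aq)]^2 = 6.06×10^−5 and log Q = −4.218.
Applying E = E° − (RT ln10/nF)·log Q gives +0.28 − (0.0562/2)(−4.218) = +0.399 V.

+0.399 V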